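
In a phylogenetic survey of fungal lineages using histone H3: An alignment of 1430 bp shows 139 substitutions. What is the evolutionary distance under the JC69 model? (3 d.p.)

p = 139/1430 ≈ 0.097203.
d = −(3/4) ln(1 − 4p/3) = −0.75 ln(1 − 0.129604) = −0.75 ln(0.870396)
  = −0.75 × (-0.138807) = 0.104105 substitutions/site.

0.104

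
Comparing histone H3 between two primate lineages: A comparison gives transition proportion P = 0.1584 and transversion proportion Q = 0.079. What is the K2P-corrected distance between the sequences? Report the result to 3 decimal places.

Under the Kimura two-parameter model, d = −½ ln(1 − 2P − Q) − ¼ ln(1 − 2Q).
1 − 2P − Q = 0.6042, giving −½ ln(0.6042) = 0.251925.
1 − 2Q = 0.842, giving −¼ ln(0.842) = 0.042994.
d = 0.251925 + 0.042994 = 0.294919.

0.295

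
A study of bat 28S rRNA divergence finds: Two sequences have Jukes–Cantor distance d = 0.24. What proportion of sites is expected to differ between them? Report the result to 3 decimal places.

0.205

p = (3/4)(1 − e^(−4d/3)) = 0.75 × (1 − e^(-0.32)) = 0.75 × (1 − 0.726149) = 0.205388.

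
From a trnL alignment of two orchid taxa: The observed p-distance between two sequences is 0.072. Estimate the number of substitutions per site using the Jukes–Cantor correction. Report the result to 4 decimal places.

0.0757

d = −(3/4) ln(1 − 4p/3) = −0.75 ln(1 − 0.096) = −0.75 ln(0.904)
  = −0.75 × (-0.100926) = 0.075695 substitutions/site.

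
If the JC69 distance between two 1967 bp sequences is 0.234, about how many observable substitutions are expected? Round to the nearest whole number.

Invert JC69: p = (3/4)(1 − e^(−4d/3)) = 0.75 × (1 − e^(-0.312)) = 0.75 × (1 − 0.731982) = 0.201014.
Expected differing sites = pL ≈ 0.201014 × 1967 = 395.394538 ≈ 395.

395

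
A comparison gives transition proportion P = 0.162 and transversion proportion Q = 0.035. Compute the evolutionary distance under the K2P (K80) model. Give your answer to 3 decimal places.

0.241

Under the Kimura two-parameter model, d = −½ ln(1 − 2P − Q) − ¼ ln(1 − 2Q).
1 − 2P − Q = 0.641, giving −½ ln(0.641) = 0.222363.
1 − 2Q = 0.93, giving −¼ ln(0.93) = 0.018143.
d = 0.222363 + 0.018143 = 0.240506.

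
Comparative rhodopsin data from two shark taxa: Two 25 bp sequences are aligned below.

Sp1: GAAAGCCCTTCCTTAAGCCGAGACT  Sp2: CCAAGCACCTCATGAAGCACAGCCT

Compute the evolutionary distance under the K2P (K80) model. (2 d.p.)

0.51

Of 25 sites, 1 differences are transitions and 8 are transversions, so P = 1/25 = 0.04 and Q = 8/25 = 0.32.
Under the Kimura two-parameter model, d = −½ ln(1 − 2P − Q) − ¼ ln(1 − 2Q).
1 − 2P − Q = 0.6, giving −½ ln(0.6) = 0.255413.
1 − 2Q = 0.36, giving −¼ ln(0.36) = 0.255413.
d = 0.255413 + 0.255413 = 0.510826.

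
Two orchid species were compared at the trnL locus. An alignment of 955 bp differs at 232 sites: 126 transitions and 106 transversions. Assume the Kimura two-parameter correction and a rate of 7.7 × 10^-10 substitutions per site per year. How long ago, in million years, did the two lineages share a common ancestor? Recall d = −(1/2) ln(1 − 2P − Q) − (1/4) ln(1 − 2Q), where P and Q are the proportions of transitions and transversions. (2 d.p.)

P = 126/955 ≈ 0.131937 and Q = 106/955 ≈ 0.110995.
Under the Kimura two-parameter model, d = −½ ln(1 − 2P − Q) − ¼ ln(1 − 2Q).
1 − 2P − Q = 0.625131, giving −½ ln(0.625131) = 0.234897.
1 − 2Q = 0.77801, giving −¼ ln(0.77801) = 0.062754.
d = 0.234897 + 0.062754 = 0.297651.
Under a molecular clock d = 2μt, so t = d/(2μ) = 0.297651 / (2 × 7.7 × 10^-10) = 193.28 million years.

193.28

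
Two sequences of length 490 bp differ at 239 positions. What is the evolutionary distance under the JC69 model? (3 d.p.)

p = 239/490 ≈ 0.487755.
d = −(3/4) ln(1 − 4p/3) = −0.75 ln(1 − 0.65034) = −0.75 ln(0.34966)
  = −0.75 × (-1.050794) = 0.788096 substitutions/site.

0.788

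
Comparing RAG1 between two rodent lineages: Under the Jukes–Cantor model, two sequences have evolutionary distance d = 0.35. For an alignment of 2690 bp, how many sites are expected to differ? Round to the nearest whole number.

752

Invert JC69: p = (3/4)(1 − e^(−4d/3)) = 0.75 × (1 − e^(-0.466667)) = 0.75 × (1 − 0.627089) = 0.279683.
Expected differing sites = pL ≈ 0.279683 × 2690 = 752.34727 ≈ 752.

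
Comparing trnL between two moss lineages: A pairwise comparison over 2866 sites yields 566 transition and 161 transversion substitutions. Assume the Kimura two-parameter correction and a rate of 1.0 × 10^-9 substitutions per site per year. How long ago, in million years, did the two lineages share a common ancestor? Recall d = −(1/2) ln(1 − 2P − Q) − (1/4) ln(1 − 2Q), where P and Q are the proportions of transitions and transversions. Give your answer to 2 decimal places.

P = 566/2866 ≈ 0.197488 and Q = 161/2866 ≈ 0.056176.
Under the Kimura two-parameter model, d = −½ ln(1 − 2P − Q) − ¼ ln(1 − 2Q).
1 − 2P − Q = 0.548848, giving −½ ln(0.548848) = 0.299967.
1 − 2Q = 0.887648, giving −¼ ln(0.887648) = 0.029795.
d = 0.299967 + 0.029795 = 0.329762.
Under a molecular clock d = 2μt, so t = d/(2μ) = 0.329762 / (2 × 1.0 × 10^-9) = 164.88 million years.

164.88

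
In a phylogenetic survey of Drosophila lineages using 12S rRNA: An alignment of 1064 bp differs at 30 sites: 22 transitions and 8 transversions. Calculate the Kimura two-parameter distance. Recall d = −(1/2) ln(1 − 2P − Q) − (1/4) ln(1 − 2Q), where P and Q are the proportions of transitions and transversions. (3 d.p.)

0.029

P = 22/1064 ≈ 0.020677 and Q = 8/1064 ≈ 0.007519.
Under the Kimura two-parameter model, d = −½ ln(1 − 2P − Q) − ¼ ln(1 − 2Q).
1 − 2P − Q = 0.951127, giving −½ ln(0.951127) = 0.025054.
1 − 2Q = 0.984962, giving −¼ ln(0.984962) = 0.003788.
d = 0.025054 + 0.003788 = 0.028842.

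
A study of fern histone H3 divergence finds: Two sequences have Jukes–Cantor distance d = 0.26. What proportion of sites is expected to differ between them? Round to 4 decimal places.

0.2197

p = (3/4)(1 − e^(−4d/3)) = 0.75 × (1 − e^(-0.346667)) = 0.75 × (1 − 0.707041) = 0.219719.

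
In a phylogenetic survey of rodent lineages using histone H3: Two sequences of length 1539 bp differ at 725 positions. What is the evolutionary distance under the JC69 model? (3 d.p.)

p = 725/1539 ≈ 0.471085.
d = −(3/4) ln(1 − 4p/3) = −0.75 ln(1 − 0.628113) = −0.75 ln(0.371887)
  = −0.75 × (-0.989165) = 0.741874 substitutions/site.

0.742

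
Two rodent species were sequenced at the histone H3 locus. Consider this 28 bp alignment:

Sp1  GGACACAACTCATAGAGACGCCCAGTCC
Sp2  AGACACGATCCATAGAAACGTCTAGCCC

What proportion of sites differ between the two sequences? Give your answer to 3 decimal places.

The sequences differ at 8 of 28 positions (sites 1, 7, 9, 10, 17, 21, 23, 26).
p = 8/28 = 0.285714… ≈ 0.286 (to 3 d.p.).

0.286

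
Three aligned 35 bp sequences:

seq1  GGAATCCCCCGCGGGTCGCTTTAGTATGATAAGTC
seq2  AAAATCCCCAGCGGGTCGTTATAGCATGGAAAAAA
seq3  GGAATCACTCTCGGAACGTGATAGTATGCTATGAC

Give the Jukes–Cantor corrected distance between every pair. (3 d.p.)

seq1–seq2: 11/35 sites differ → p ≈ 0.314286, d = −0.75 ln(1 − 0.419048) = 0.407315 ≈ 0.407.
seq1–seq3: 11/35 sites differ → p ≈ 0.314286, d = −0.75 ln(1 − 0.419048) = 0.407315 ≈ 0.407.
seq2–seq3: 15/35 sites differ → p ≈ 0.428571, d = −0.75 ln(1 − 0.571428) = 0.635472 ≈ 0.635.

d(seq1,seq2) = 0.407, d(seq1,seq3) = 0.407, d(seq2,seq3) = 0.635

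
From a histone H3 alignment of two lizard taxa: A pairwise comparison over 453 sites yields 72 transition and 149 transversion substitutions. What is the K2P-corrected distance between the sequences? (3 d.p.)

P = 72/453 ≈ 0.15894 and Q = 149/453 ≈ 0.328918.
Under the Kimura two-parameter model, d = −½ ln(1 − 2P − Q) − ¼ ln(1 − 2Q).
1 − 2P − Q = 0.353202, giving −½ ln(0.353202) = 0.520358.
1 − 2Q = 0.342164, giving −¼ ln(0.342164) = 0.268116.
d = 0.520358 + 0.268116 = 0.788474.

0.788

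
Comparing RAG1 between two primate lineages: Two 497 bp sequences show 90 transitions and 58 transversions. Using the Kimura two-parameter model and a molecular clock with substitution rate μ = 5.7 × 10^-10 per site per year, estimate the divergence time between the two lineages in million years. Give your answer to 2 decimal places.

344.15

P = 90/497 ≈ 0.181087 and Q = 58/497 ≈ 0.1167.
Under the Kimura two-parameter model, d = −½ ln(1 − 2P − Q) − ¼ ln(1 − 2Q).
1 − 2P − Q = 0.521126, giving −½ ln(0.521126) = 0.325882.
1 − 2Q = 0.7666, giving −¼ ln(0.7666) = 0.066448.
d = 0.325882 + 0.066448 = 0.392330.
Under a molecular clock d = 2μt, so t = d/(2μ) = 0.392330 / (2 × 5.7 × 10^-10) = 344.15 million years.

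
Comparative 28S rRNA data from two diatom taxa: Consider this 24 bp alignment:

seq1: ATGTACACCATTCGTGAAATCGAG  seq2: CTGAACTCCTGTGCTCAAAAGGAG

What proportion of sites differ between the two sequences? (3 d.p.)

0.417

The sequences differ at 10 of 24 positions (sites 1, 4, 7, 10, 11, 13, 14, 16, 20, 21).
p = 10/24 = 0.416666… ≈ 0.417 (to 3 d.p.).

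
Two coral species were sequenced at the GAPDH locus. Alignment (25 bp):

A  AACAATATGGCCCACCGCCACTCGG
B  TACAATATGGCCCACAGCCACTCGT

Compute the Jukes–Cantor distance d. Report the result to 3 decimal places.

0.131

The sequences differ at 3 of 25 sites (1, 16, 25), so p = 3/25 = 0.12.
d = −(3/4) ln(1 − 4p/3) = −0.75 ln(1 − 0.16) = −0.75 ln(0.84)
  = −0.75 × (-0.174353) = 0.130765 substitutions/site.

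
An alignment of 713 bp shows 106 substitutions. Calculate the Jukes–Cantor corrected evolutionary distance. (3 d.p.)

0.166

p = 106/713 ≈ 0.148668.
d = −(3/4) ln(1 − 4p/3) = −0.75 ln(1 − 0.198224) = −0.75 ln(0.801776)
  = −0.75 × (-0.220926) = 0.165695 substitutions/site.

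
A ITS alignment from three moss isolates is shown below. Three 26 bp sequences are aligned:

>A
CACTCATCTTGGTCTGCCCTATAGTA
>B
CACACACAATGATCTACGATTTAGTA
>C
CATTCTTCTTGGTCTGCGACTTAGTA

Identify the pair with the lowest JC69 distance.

A–B: 9/26 differ, p = 0.346, d = 0.464.
A–C: 6/26 differ, p = 0.231, d = 0.276.
B–C: 9/26 differ, p = 0.346, d = 0.464.
The smallest distance is between A and C.

A and C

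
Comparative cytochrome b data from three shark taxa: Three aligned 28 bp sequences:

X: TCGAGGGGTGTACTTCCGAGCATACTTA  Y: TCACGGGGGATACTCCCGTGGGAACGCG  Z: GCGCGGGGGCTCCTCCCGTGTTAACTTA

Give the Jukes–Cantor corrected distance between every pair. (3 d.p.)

d(X,Y) = 0.635, d(X,Z) = 0.485, d(Y,Z) = 0.420

X–Y: 12/28 sites differ → p ≈ 0.428571, d = −0.75 ln(1 − 0.571428) = 0.635472 ≈ 0.635.
X–Z: 10/28 sites differ → p ≈ 0.357143, d = −0.75 ln(1 − 0.476191) = 0.484971 ≈ 0.485.
Y–Z: 9/28 sites differ → p ≈ 0.321429, d = −0.75 ln(1 − 0.428572) = 0.419713 ≈ 0.420.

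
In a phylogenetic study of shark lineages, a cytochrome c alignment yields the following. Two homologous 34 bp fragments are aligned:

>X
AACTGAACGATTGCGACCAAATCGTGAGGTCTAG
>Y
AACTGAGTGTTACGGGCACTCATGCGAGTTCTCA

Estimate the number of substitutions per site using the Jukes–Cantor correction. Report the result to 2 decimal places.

0.82

The sequences differ at 17 of 34 sites, so p = 17/34 = 0.5.
d = −(3/4) ln(1 − 4p/3) = −0.75 ln(1 − 0.666667) = −0.75 ln(0.333333)
  = −0.75 × (-1.098613) = 0.823960 substitutions/site.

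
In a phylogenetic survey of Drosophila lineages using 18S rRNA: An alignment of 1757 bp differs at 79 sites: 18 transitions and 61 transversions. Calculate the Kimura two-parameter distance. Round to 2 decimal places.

P = 18/1757 ≈ 0.010245 and Q = 61/1757 ≈ 0.034718.
Under the Kimura two-parameter model, d = −½ ln(1 − 2P − Q) − ¼ ln(1 − 2Q).
1 − 2P − Q = 0.944792, giving −½ ln(0.944792) = 0.028395.
1 − 2Q = 0.930564, giving −¼ ln(0.930564) = 0.017991.
d = 0.028395 + 0.017991 = 0.046386.

0.05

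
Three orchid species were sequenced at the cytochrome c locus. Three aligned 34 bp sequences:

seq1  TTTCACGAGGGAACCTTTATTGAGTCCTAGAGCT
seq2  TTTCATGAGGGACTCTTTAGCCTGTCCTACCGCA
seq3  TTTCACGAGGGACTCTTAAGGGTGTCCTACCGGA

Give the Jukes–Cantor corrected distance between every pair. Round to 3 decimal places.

seq1–seq2: 10/34 sites differ → p ≈ 0.294118, d = −0.75 ln(1 − 0.392157) = 0.373379 ≈ 0.373.
seq1–seq3: 10/34 sites differ → p ≈ 0.294118, d = −0.75 ln(1 − 0.392157) = 0.373379 ≈ 0.373.
seq2–seq3: 5/34 sites differ → p ≈ 0.147059, d = −0.75 ln(1 − 0.196079) = 0.163691 ≈ 0.164.

d(seq1,seq2) = 0.373, d(seq1,seq3) = 0.373, d(seq2,seq3) = 0.164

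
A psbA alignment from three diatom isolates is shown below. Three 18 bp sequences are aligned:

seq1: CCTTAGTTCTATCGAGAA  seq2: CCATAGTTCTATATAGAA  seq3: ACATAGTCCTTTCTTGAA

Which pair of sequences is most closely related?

seq1 and seq2

seq1–seq2: 3/18 differ, p = 0.167, d = 0.188.
seq1–seq3: 6/18 differ, p = 0.333, d = 0.441.
seq2–seq3: 5/18 differ, p = 0.278, d = 0.347.
The smallest distance is between seq1 and seq2.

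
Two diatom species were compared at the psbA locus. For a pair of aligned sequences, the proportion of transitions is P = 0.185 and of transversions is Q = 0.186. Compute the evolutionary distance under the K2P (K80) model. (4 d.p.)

Under the Kimura two-parameter model, d = −½ ln(1 − 2P − Q) − ¼ ln(1 − 2Q).
1 − 2P − Q = 0.444, giving −½ ln(0.444) = 0.405965.
1 − 2Q = 0.628, giving −¼ ln(0.628) = 0.116304.
d = 0.405965 + 0.116304 = 0.522269.

0.5223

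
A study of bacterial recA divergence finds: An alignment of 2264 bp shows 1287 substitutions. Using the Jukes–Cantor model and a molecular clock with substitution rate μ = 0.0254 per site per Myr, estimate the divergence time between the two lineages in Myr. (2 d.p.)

p = 1287/2264 ≈ 0.568463.
d = −(3/4) ln(1 − 4p/3) = −0.75 ln(1 − 0.757951) = −0.75 ln(0.242049)
  = −0.75 × (-1.418615) = 1.063961 substitutions/site.
Under a molecular clock d = 2μt, so t = d/(2μ) = 1.063961 / (2 × 0.0254) = 20.94 Myr.

20.94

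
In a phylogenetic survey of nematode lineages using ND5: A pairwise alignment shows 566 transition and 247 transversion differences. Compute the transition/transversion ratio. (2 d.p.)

2.29

R = 566/247 = 2.291497… ≈ 2.29 (to 2 d.p.).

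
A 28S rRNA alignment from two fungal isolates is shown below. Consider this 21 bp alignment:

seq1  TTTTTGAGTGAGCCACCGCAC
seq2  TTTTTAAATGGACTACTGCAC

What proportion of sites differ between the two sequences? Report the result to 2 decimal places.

The sequences differ at 6 of 21 positions (sites 6, 8, 11, 12, 14, 17).
p = 6/21 = 0.285714… ≈ 0.29 (to 2 d.p.).

0.29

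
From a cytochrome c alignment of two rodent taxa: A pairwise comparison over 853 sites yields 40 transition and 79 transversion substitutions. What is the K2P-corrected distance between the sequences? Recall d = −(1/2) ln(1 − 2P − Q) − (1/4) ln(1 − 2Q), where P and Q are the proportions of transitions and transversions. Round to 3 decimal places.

P = 40/853 ≈ 0.046893 and Q = 79/853 ≈ 0.092614.
Under the Kimura two-parameter model, d = −½ ln(1 − 2P − Q) − ¼ ln(1 − 2Q).
1 − 2P − Q = 0.8136, giving −½ ln(0.8136) = 0.103143.
1 − 2Q = 0.814772, giving −¼ ln(0.814772) = 0.051212.
d = 0.103143 + 0.051212 = 0.154355.

0.154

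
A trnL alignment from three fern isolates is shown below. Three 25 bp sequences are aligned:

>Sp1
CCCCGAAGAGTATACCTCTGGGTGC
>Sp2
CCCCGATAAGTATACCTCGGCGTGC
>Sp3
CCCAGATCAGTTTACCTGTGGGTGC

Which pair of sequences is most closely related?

Sp1–Sp2: 4/25 differ, p = 0.160, d = 0.180.
Sp1–Sp3: 5/25 differ, p = 0.200, d = 0.233.
Sp2–Sp3: 6/25 differ, p = 0.240, d = 0.289.
The smallest distance is between Sp1 and Sp2.

Sp1 and Sp2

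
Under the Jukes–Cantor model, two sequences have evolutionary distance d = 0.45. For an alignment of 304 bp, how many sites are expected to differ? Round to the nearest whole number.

103

Invert JC69: p = (3/4)(1 − e^(−4d/3)) = 0.75 × (1 − e^(-0.6)) = 0.75 × (1 − 0.548812) = 0.338391.
Expected differing sites = pL ≈ 0.338391 × 304 = 102.870864 ≈ 103.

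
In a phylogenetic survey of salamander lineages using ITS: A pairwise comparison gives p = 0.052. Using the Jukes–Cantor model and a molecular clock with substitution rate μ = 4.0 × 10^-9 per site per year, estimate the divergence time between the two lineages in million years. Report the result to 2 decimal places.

d = −(3/4) ln(1 − 4p/3) = −0.75 ln(1 − 0.069333) = −0.75 ln(0.930667)
  = −0.75 × (-0.071854) = 0.053891 substitutions/site.
Under a molecular clock d = 2μt, so t = d/(2μ) = 0.053891 / (2 × 4.0 × 10^-9) = 6.74 million years.

6.74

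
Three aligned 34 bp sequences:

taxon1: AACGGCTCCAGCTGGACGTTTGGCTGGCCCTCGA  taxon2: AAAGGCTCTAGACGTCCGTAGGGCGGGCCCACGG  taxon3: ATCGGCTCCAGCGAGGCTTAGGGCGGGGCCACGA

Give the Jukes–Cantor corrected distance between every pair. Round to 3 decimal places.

d(taxon1,taxon2) = 0.423, d(taxon1,taxon3) = 0.373, d(taxon2,taxon3) = 0.423

taxon1–taxon2: 11/34 sites differ → p ≈ 0.323529, d = −0.75 ln(1 − 0.431372) = 0.423397 ≈ 0.423.
taxon1–taxon3: 10/34 sites differ → p ≈ 0.294118, d = −0.75 ln(1 − 0.392157) = 0.373379 ≈ 0.373.
taxon2–taxon3: 11/34 sites differ → p ≈ 0.323529, d = −0.75 ln(1 − 0.431372) = 0.423397 ≈ 0.423.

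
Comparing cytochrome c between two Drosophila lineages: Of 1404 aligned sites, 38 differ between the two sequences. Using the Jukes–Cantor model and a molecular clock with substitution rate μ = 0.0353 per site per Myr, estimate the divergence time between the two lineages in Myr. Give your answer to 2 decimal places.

0.39

p = 38/1404 ≈ 0.027066.
d = −(3/4) ln(1 − 4p/3) = −0.75 ln(1 − 0.036088) = −0.75 ln(0.963912)
  = −0.75 × (-0.036755) = 0.027566 substitutions/site.
Under a molecular clock d = 2μt, so t = d/(2μ) = 0.027566 / (2 × 0.0353) = 0.39 Myr.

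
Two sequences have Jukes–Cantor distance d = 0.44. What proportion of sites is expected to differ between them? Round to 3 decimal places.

p = (3/4)(1 − e^(−4d/3)) = 0.75 × (1 − e^(-0.586667)) = 0.75 × (1 − 0.556178) = 0.332867.

0.333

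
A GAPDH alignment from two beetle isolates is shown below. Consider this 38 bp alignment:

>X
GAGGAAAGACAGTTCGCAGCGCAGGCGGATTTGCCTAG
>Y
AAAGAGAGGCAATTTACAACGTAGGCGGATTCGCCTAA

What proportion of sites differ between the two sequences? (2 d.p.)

The sequences differ at 11 of 38 positions.
p = 11/38 = 0.289473… ≈ 0.29 (to 2 d.p.).

0.29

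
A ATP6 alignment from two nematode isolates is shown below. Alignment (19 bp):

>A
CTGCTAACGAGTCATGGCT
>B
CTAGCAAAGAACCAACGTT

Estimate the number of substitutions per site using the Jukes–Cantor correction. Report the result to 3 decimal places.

The sequences differ at 9 of 19 sites (3, 4, 5, 8, 11, 12, 15, 16, 18), so p = 9/19 ≈ 0.473684.
d = −(3/4) ln(1 − 4p/3) = −0.75 ln(1 − 0.631579) = −0.75 ln(0.368421)
  = −0.75 × (-0.998529) = 0.748897 substitutions/site.

0.749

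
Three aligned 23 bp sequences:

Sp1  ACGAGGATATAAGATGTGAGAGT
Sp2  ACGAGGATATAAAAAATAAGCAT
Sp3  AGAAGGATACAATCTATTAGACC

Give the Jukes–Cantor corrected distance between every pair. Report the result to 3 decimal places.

Sp1–Sp2: 6/23 sites differ → p ≈ 0.26087, d = −0.75 ln(1 − 0.347827) = 0.320584 ≈ 0.321.
Sp1–Sp3: 9/23 sites differ → p ≈ 0.391304, d = −0.75 ln(1 − 0.521739) = 0.553199 ≈ 0.553.
Sp2–Sp3: 10/23 sites differ → p ≈ 0.434783, d = −0.75 ln(1 − 0.579711) = 0.650110 ≈ 0.650.

d(Sp1,Sp2) = 0.321, d(Sp1,Sp3) = 0.553, d(Sp2,Sp3) = 0.650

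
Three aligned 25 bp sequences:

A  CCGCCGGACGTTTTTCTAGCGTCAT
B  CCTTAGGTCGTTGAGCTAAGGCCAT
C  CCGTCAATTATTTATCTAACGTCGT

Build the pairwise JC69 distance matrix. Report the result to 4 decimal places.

d(A,B) = 0.5716, d(A,C) = 0.4904, d(B,C) = 0.6626

A–B: 10/25 sites differ → p = 0.4, d = −0.75 ln(1 − 0.533333) = 0.571605 ≈ 0.5716.
A–C: 9/25 sites differ → p = 0.36, d = −0.75 ln(1 − 0.48) = 0.490445 ≈ 0.4904.
B–C: 11/25 sites differ → p = 0.44, d = −0.75 ln(1 − 0.586667) = 0.662626 ≈ 0.6626.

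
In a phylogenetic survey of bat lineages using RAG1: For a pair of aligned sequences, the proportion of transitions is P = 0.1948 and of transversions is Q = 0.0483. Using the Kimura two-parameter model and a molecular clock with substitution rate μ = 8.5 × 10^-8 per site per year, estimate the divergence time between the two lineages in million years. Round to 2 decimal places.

Under the Kimura two-parameter model, d = −½ ln(1 − 2P − Q) − ¼ ln(1 − 2Q).
1 − 2P − Q = 0.5621, giving −½ ln(0.5621) = 0.288038.
1 − 2Q = 0.9034, giving −¼ ln(0.9034) = 0.025397.
d = 0.288038 + 0.025397 = 0.313435.
Under a molecular clock d = 2μt, so t = d/(2μ) = 0.313435 / (2 × 8.5 × 10^-8) = 1.84 million years.

1.84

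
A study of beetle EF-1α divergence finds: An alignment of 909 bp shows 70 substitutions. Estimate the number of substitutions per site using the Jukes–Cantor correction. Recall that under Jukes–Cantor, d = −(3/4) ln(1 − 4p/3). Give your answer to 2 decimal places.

0.08

p = 70/909 ≈ 0.077008.
d = −(3/4) ln(1 − 4p/3) = −0.75 ln(1 − 0.102677) = −0.75 ln(0.897323)
  = −0.75 × (-0.108339) = 0.081254 substitutions/site.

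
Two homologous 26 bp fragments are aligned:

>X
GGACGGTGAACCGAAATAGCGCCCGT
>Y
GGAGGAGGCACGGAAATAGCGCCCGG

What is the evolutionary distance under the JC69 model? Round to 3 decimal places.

0.276

The sequences differ at 6 of 26 sites (4, 6, 7, 9, 12, 26), so p = 6/26 ≈ 0.230769.
d = −(3/4) ln(1 − 4p/3) = −0.75 ln(1 − 0.307692) = −0.75 ln(0.692308)
  = −0.75 × (-0.367724) = 0.275793 substitutions/site.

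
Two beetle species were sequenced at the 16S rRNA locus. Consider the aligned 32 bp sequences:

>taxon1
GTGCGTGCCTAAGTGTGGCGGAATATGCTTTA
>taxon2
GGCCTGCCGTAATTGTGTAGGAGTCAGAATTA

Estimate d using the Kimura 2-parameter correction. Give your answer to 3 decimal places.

Of 32 sites, 1 differences are transitions and 13 are transversions, so P = 1/32 = 0.03125 and Q = 13/32 = 0.40625.
Under the Kimura two-parameter model, d = −½ ln(1 − 2P − Q) − ¼ ln(1 − 2Q).
1 − 2P − Q = 0.53125, giving −½ ln(0.53125) = 0.316261.
1 − 2Q = 0.1875, giving −¼ ln(0.1875) = 0.418494.
d = 0.316261 + 0.418494 = 0.734755.

0.735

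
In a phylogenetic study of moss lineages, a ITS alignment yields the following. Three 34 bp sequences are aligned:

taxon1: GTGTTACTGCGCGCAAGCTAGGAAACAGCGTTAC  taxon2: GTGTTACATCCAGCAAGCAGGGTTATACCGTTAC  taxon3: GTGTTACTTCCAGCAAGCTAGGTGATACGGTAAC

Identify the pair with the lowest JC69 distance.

taxon1–taxon2: 10/34 differ, p = 0.294, d = 0.373.
taxon1–taxon3: 9/34 differ, p = 0.265, d = 0.326.
taxon2–taxon3: 6/34 differ, p = 0.176, d = 0.201.
The smallest distance is between taxon2 and taxon3.

taxon2 and taxon3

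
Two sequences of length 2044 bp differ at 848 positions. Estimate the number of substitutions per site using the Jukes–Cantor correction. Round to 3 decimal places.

0.604

p = 848/2044 ≈ 0.414873.
d = −(3/4) ln(1 − 4p/3) = −0.75 ln(1 − 0.553164) = −0.75 ln(0.446836)
  = −0.75 × (-0.805564) = 0.604173 substitutions/site.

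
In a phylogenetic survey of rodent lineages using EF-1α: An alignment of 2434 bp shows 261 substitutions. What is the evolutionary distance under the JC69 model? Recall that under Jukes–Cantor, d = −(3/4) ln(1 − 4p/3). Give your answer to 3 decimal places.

p = 261/2434 ≈ 0.107231.
d = −(3/4) ln(1 − 4p/3) = −0.75 ln(1 − 0.142975) = −0.75 ln(0.857025)
  = −0.75 × (-0.154288) = 0.115716 substitutions/site.

0.116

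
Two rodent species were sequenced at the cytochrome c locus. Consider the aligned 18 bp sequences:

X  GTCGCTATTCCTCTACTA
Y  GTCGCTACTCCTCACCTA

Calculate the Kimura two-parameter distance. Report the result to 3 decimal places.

Of 18 sites, 1 differences are transitions and 2 are transversions, so P = 1/18 ≈ 0.055556 and Q = 2/18 ≈ 0.111111.
Under the Kimura two-parameter model, d = −½ ln(1 − 2P − Q) − ¼ ln(1 − 2Q).
1 − 2P − Q = 0.777777, giving −½ ln(0.777777) = 0.125658.
1 − 2Q = 0.777778, giving −¼ ln(0.777778) = 0.062829.
d = 0.125658 + 0.062829 = 0.188487.

0.188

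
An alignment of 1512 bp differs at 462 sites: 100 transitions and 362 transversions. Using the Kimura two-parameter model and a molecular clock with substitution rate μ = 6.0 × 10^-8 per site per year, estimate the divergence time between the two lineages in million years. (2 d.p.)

3.29

P = 100/1512 ≈ 0.066138 and Q = 362/1512 ≈ 0.239418.
Under the Kimura two-parameter model, d = −½ ln(1 − 2P − Q) − ¼ ln(1 − 2Q).
1 − 2P − Q = 0.628306, giving −½ ln(0.628306) = 0.232364.
1 − 2Q = 0.521164, giving −¼ ln(0.521164) = 0.162923.
d = 0.232364 + 0.162923 = 0.395287.
Under a molecular clock d = 2μt, so t = d/(2μ) = 0.395287 / (2 × 6.0 × 10^-8) = 3.29 million years.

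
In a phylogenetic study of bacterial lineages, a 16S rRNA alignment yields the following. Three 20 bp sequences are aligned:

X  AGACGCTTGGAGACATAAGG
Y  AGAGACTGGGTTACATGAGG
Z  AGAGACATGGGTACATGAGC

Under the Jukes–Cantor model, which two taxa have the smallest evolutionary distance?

X–Y: 6/20 differ, p = 0.300, d = 0.383.
X–Z: 7/20 differ, p = 0.350, d = 0.471.
Y–Z: 4/20 differ, p = 0.200, d = 0.233.
The smallest distance is between Y and Z.

Y and Z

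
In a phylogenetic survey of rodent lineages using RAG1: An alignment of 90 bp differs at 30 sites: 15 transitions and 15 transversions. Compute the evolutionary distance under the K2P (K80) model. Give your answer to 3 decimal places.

0.448

P = 15/90 ≈ 0.166667 and Q = 15/90 ≈ 0.166667.
Under the Kimura two-parameter model, d = −½ ln(1 − 2P − Q) − ¼ ln(1 − 2Q).
1 − 2P − Q = 0.499999, giving −½ ln(0.499999) = 0.346575.
1 − 2Q = 0.666666, giving −¼ ln(0.666666) = 0.101367.
d = 0.346575 + 0.101367 = 0.447942.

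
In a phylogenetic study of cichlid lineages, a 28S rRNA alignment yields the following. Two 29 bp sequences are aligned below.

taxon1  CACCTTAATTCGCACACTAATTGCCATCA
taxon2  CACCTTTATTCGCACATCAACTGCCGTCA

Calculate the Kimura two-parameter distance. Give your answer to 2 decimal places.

Of 29 sites, 4 differences are transitions and 1 are transversions, so P = 4/29 ≈ 0.137931 and Q = 1/29 ≈ 0.034483.
Under the Kimura two-parameter model, d = −½ ln(1 − 2P − Q) − ¼ ln(1 − 2Q).
1 − 2P − Q = 0.689655, giving −½ ln(0.689655) = 0.185782.
1 − 2Q = 0.931034, giving −¼ ln(0.931034) = 0.017865.
d = 0.185782 + 0.017865 = 0.203647.

0.20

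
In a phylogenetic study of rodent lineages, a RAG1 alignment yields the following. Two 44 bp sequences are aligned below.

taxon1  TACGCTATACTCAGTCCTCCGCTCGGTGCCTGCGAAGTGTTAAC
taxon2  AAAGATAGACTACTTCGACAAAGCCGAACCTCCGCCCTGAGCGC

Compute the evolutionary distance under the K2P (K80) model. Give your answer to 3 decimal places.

1.248

Of 44 sites, 3 differences are transitions and 21 are transversions, so P = 3/44 ≈ 0.068182 and Q = 21/44 ≈ 0.477273.
Under the Kimura two-parameter model, d = −½ ln(1 − 2P − Q) − ¼ ln(1 − 2Q).
1 − 2P − Q = 0.386363, giving −½ ln(0.386363) = 0.475489.
1 − 2Q = 0.045454, giving −¼ ln(0.045454) = 0.772764.
d = 0.475489 + 0.772764 = 1.248253.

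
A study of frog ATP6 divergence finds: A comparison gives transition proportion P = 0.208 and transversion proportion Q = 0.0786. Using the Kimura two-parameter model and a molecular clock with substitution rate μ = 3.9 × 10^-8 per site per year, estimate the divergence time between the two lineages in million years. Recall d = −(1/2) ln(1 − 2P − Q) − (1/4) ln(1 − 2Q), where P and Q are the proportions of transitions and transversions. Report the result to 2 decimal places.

4.92

Under the Kimura two-parameter model, d = −½ ln(1 − 2P − Q) − ¼ ln(1 − 2Q).
1 − 2P − Q = 0.5054, giving −½ ln(0.5054) = 0.341203.
1 − 2Q = 0.8428, giving −¼ ln(0.8428) = 0.042756.
d = 0.341203 + 0.042756 = 0.383959.
Under a molecular clock d = 2μt, so t = d/(2μ) = 0.383959 / (2 × 3.9 × 10^-8) = 4.92 million years.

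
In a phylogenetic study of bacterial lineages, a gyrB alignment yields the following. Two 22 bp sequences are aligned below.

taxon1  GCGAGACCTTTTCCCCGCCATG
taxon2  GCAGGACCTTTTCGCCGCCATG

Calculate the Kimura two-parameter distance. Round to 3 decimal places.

0.153

Of 22 sites, 2 differences are transitions and 1 are transversions, so P = 2/22 ≈ 0.090909 and Q = 1/22 ≈ 0.045455.
Under the Kimura two-parameter model, d = −½ ln(1 − 2P − Q) − ¼ ln(1 − 2Q).
1 − 2P − Q = 0.772727, giving −½ ln(0.772727) = 0.128915.
1 − 2Q = 0.90909, giving −¼ ln(0.90909) = 0.023828.
d = 0.128915 + 0.023828 = 0.152743.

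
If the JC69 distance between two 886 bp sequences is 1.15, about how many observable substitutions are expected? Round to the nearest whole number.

Invert JC69: p = (3/4)(1 − e^(−4d/3)) = 0.75 × (1 − e^(-1.533333)) = 0.75 × (1 − 0.215815) = 0.588139.
Expected differing sites = pL ≈ 0.588139 × 886 = 521.091154 ≈ 521.

521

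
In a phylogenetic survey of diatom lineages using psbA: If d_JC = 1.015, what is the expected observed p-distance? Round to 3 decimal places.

0.556

p = (3/4)(1 − e^(−4d/3)) = 0.75 × (1 − e^(-1.353333)) = 0.75 × (1 − 0.258378) = 0.556217.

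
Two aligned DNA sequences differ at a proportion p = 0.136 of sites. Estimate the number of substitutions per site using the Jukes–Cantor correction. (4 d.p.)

d = −(3/4) ln(1 − 4p/3) = −0.75 ln(1 − 0.181333) = −0.75 ln(0.818667)
  = −0.75 × (-0.200078) = 0.150059 substitutions/site.

0.1501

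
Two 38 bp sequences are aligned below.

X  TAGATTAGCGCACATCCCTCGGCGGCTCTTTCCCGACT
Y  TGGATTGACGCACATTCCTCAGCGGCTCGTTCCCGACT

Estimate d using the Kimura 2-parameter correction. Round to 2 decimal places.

0.18

Of 38 sites, 5 differences are transitions and 1 are transversions, so P = 5/38 ≈ 0.131579 and Q = 1/38 ≈ 0.026316.
Under the Kimura two-parameter model, d = −½ ln(1 − 2P − Q) − ¼ ln(1 − 2Q).
1 − 2P − Q = 0.710526, giving −½ ln(0.710526) = 0.170875.
1 − 2Q = 0.947368, giving −¼ ln(0.947368) = 0.013517.
d = 0.170875 + 0.013517 = 0.184392.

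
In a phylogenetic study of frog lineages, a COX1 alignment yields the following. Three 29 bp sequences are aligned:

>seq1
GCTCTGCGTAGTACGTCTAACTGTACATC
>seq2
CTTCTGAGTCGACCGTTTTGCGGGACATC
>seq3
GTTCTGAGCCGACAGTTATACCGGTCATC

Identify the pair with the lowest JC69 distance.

seq1–seq2: 11/29 differ, p = 0.379, d = 0.529.
seq1–seq3: 13/29 differ, p = 0.448, d = 0.683.
seq2–seq3: 7/29 differ, p = 0.241, d = 0.291.
The smallest distance is between seq2 and seq3.

seq2 and seq3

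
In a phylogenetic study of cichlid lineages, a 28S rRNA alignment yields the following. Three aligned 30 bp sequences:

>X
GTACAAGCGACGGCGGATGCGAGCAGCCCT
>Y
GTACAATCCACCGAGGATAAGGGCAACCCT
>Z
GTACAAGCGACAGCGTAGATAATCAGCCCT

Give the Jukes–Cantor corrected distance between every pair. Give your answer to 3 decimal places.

X–Y: 8/30 sites differ → p ≈ 0.266667, d = −0.75 ln(1 − 0.355556) = 0.329526 ≈ 0.330.
X–Z: 7/30 sites differ → p ≈ 0.233333, d = −0.75 ln(1 − 0.311111) = 0.279506 ≈ 0.280.
Y–Z: 11/30 sites differ → p ≈ 0.366667, d = −0.75 ln(1 − 0.488889) = 0.503376 ≈ 0.503.

d(X,Y) = 0.330, d(X,Z) = 0.280, d(Y,Z) = 0.503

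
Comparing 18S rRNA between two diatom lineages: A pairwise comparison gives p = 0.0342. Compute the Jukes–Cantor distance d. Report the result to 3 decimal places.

d = −(3/4) ln(1 − 4p/3) = −0.75 ln(1 − 0.0456) = −0.75 ln(0.9544)
  = −0.75 × (-0.046672) = 0.035004 substitutions/site.

0.035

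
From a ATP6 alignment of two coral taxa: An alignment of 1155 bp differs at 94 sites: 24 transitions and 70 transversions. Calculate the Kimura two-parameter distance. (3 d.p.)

0.086

P = 24/1155 ≈ 0.020779 and Q = 70/1155 ≈ 0.060606.
Under the Kimura two-parameter model, d = −½ ln(1 − 2P − Q) − ¼ ln(1 − 2Q).
1 − 2P − Q = 0.897836, giving −½ ln(0.897836) = 0.053884.
1 − 2Q = 0.878788, giving −¼ ln(0.878788) = 0.032303.
d = 0.053884 + 0.032303 = 0.086187.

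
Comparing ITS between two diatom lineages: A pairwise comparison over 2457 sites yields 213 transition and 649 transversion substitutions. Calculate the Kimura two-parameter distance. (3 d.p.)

0.476

P = 213/2457 ≈ 0.086691 and Q = 649/2457 ≈ 0.264143.
Under the Kimura two-parameter model, d = −½ ln(1 − 2P − Q) − ¼ ln(1 − 2Q).
1 − 2P − Q = 0.562475, giving −½ ln(0.562475) = 0.287704.
1 − 2Q = 0.471714, giving −¼ ln(0.471714) = 0.187846.
d = 0.287704 + 0.187846 = 0.475550.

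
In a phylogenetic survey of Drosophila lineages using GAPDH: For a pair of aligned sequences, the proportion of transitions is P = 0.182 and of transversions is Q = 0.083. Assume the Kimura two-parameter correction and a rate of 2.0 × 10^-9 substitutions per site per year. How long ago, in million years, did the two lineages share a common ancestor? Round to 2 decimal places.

Under the Kimura two-parameter model, d = −½ ln(1 − 2P − Q) − ¼ ln(1 − 2Q).
1 − 2P − Q = 0.553, giving −½ ln(0.553) = 0.296199.
1 − 2Q = 0.834, giving −¼ ln(0.834) = 0.045380.
d = 0.296199 + 0.045380 = 0.341579.
Under a molecular clock d = 2μt, so t = d/(2μ) = 0.341579 / (2 × 2.0 × 10^-9) = 85.39 million years.

85.39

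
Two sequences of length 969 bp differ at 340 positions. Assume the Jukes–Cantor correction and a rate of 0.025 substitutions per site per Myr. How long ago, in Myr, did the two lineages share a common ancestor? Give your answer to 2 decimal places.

9.46

p = 340/969 ≈ 0.350877.
d = −(3/4) ln(1 − 4p/3) = −0.75 ln(1 − 0.467836) = −0.75 ln(0.532164)
  = −0.75 × (-0.630804) = 0.473103 substitutions/site.
Under a molecular clock d = 2μt, so t = d/(2μ) = 0.473103 / (2 × 0.025) = 9.46 Myr.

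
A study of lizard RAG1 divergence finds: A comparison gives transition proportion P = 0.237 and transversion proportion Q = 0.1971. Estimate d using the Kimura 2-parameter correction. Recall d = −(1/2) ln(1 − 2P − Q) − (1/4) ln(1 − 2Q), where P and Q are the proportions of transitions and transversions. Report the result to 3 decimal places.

0.681

Under the Kimura two-parameter model, d = −½ ln(1 − 2P − Q) − ¼ ln(1 − 2Q).
1 − 2P − Q = 0.3289, giving −½ ln(0.3289) = 0.556001.
1 − 2Q = 0.6058, giving −¼ ln(0.6058) = 0.125301.
d = 0.556001 + 0.125301 = 0.681302.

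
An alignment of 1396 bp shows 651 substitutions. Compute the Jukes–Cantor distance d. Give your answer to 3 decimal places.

0.729

p = 651/1396 ≈ 0.466332.
d = −(3/4) ln(1 − 4p/3) = −0.75 ln(1 − 0.621776) = −0.75 ln(0.378224)
  = −0.75 × (-0.972269) = 0.729202 substitutions/site.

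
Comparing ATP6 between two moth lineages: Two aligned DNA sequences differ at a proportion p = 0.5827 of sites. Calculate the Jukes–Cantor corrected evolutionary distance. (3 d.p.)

d = −(3/4) ln(1 − 4p/3) = −0.75 ln(1 − 0.776933) = −0.75 ln(0.223067)
  = −0.75 × (-1.500283) = 1.125212 substitutions/site.

1.125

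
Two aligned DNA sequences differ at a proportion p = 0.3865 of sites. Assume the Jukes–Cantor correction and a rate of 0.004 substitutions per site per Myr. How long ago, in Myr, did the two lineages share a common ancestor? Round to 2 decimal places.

d = −(3/4) ln(1 − 4p/3) = −0.75 ln(1 − 0.515333) = −0.75 ln(0.484667)
  = −0.75 × (-0.724293) = 0.543220 substitutions/site.
Under a molecular clock d = 2μt, so t = d/(2μ) = 0.543220 / (2 × 0.004) = 67.90 Myr.

67.90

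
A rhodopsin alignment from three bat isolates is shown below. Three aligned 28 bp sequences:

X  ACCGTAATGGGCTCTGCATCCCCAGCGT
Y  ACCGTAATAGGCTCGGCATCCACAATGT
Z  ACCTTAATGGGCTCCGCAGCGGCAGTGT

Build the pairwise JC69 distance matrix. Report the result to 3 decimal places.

d(X,Y) = 0.204, d(X,Z) = 0.252, d(Y,Z) = 0.304

X–Y: 5/28 sites differ → p ≈ 0.178571, d = −0.75 ln(1 − 0.238095) = 0.203950 ≈ 0.204.
X–Z: 6/28 sites differ → p ≈ 0.214286, d = −0.75 ln(1 − 0.285715) = 0.252355 ≈ 0.252.
Y–Z: 7/28 sites differ → p = 0.25, d = −0.75 ln(1 − 0.333333) = 0.304098 ≈ 0.304.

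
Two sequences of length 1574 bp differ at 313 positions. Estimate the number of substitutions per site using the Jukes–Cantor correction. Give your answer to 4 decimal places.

p = 313/1574 ≈ 0.198856.
d = −(3/4) ln(1 − 4p/3) = −0.75 ln(1 − 0.265141) = −0.75 ln(0.734859)
  = −0.75 × (-0.308077) = 0.231058 substitutions/site.

0.2311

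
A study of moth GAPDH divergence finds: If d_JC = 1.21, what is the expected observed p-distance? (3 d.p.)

0.601

p = (3/4)(1 − e^(−4d/3)) = 0.75 × (1 − e^(-1.613333)) = 0.75 × (1 − 0.199222) = 0.600584.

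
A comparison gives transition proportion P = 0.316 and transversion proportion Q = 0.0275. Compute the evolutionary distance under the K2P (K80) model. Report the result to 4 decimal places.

0.5528

Under the Kimura two-parameter model, d = −½ ln(1 − 2P − Q) − ¼ ln(1 − 2Q).
1 − 2P − Q = 0.3405, giving −½ ln(0.3405) = 0.538670.
1 − 2Q = 0.945, giving −¼ ln(0.945) = 0.014143.
d = 0.538670 + 0.014143 = 0.552813.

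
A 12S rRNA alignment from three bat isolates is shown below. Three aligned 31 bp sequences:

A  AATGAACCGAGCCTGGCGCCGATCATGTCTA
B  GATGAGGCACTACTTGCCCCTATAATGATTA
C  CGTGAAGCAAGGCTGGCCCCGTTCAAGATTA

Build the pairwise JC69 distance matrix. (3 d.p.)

d(A,B) = 0.614, d(A,C) = 0.422, d(B,C) = 0.481

A–B: 13/31 sites differ → p ≈ 0.419355, d = −0.75 ln(1 − 0.55914) = 0.614271 ≈ 0.614.
A–C: 10/31 sites differ → p ≈ 0.322581, d = −0.75 ln(1 − 0.430108) = 0.421731 ≈ 0.422.
B–C: 11/31 sites differ → p ≈ 0.354839, d = −0.75 ln(1 − 0.473119) = 0.480585 ≈ 0.481.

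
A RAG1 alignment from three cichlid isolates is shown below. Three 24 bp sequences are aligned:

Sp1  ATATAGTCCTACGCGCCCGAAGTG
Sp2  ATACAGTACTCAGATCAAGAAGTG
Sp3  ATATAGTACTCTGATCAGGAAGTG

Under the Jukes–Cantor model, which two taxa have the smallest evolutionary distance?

Sp2 and Sp3

Sp1–Sp2: 8/24 differ, p = 0.333, d = 0.441.
Sp1–Sp3: 7/24 differ, p = 0.292, d = 0.369.
Sp2–Sp3: 3/24 differ, p = 0.125, d = 0.137.
The smallest distance is between Sp2 and Sp3.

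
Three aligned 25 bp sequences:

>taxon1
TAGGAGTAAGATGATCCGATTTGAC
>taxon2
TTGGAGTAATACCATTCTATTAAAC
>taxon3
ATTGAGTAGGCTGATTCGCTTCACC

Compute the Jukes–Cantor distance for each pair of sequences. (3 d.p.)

d(taxon1,taxon2) = 0.417, d(taxon1,taxon3) = 0.572, d(taxon2,taxon3) = 0.663

taxon1–taxon2: 8/25 sites differ → p = 0.32, d = −0.75 ln(1 − 0.426667) = 0.417216 ≈ 0.417.
taxon1–taxon3: 10/25 sites differ → p = 0.4, d = −0.75 ln(1 − 0.533333) = 0.571605 ≈ 0.572.
taxon2–taxon3: 11/25 sites differ → p = 0.44, d = −0.75 ln(1 − 0.586667) = 0.662626 ≈ 0.663.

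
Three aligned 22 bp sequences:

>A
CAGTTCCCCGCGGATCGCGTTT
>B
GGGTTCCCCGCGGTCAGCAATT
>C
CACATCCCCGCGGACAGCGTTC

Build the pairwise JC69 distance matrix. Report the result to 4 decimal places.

d(A,B) = 0.4141, d(A,C) = 0.2708, d(B,C) = 0.4975

A–B: 7/22 sites differ → p ≈ 0.318182, d = −0.75 ln(1 − 0.424243) = 0.414052 ≈ 0.4141.
A–C: 5/22 sites differ → p ≈ 0.227273, d = −0.75 ln(1 − 0.303031) = 0.270761 ≈ 0.2708.
B–C: 8/22 sites differ → p ≈ 0.363636, d = −0.75 ln(1 − 0.484848) = 0.497470 ≈ 0.4975.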